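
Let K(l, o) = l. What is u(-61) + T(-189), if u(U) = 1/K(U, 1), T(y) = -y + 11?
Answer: 12199/61 ≈ 199.98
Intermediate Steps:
T(y) = 11 - y
u(U) = 1/U
u(-61) + T(-189) = 1/(-61) + (11 - 1*(-189)) = -1/61 + (11 + 189) = -1/61 + 200 = 12199/61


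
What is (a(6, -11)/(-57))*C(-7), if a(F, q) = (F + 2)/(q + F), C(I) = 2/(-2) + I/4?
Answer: -22/285 ≈ -0.077193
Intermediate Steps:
C(I) = -1 + I/4 (C(I) = 2*(-½) + I*(¼) = -1 + I/4)
a(F, q) = (2 + F)/(F + q)
(a(6, -11)/(-57))*C(-7) = (((2 + 6)/(6 - 11))/(-57))*(-1 + (¼)*(-7)) = (-8/(57*(-5)))*(-1 - 7/4) = -(-1)*8/285*(-11/4) = -1/57*(-8/5)*(-11/4) = (8/285)*(-11/4) = -22/285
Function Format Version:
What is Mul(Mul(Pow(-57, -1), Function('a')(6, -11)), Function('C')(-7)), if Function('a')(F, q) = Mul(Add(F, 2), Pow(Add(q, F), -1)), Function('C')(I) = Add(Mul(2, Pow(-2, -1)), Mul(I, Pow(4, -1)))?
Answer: Rational(-22, 285) ≈ -0.077193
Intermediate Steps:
Function('C')(I) = Add(-1, Mul(Rational(1, 4), I)) (Function('C')(I) = Add(Mul(2, Rational(-1, 2)), Mul(I, Rational(1, 4))) = Add(-1, Mul(Rational(1, 4), I)))
Function('a')(F, q) = Mul(Pow(Add(F, q), -1), Add(2, F)) (Function('a')(F, q) = Mul(Add(2, F), Pow(Add(F, q), -1)) = Mul(Pow(Add(F, q), -1), Add(2, F)))
Mul(Mul(Pow(-57, -1), Function('a')(6, -11)), Function('C')(-7)) = Mul(Mul(Pow(-57, -1), Mul(Pow(Add(6, -11), -1), Add(2, 6))), Add(-1, Mul(Rational(1, 4), -7))) = Mul(Mul(Rational(-1, 57), Mul(Pow(-5, -1), 8)), Add(-1, Rational(-7, 4))) = Mul(Mul(Rational(-1, 57), Mul(Rational(-1, 5), 8)), Rational(-11, 4)) = Mul(Mul(Rational(-1, 57), Rational(-8, 5)), Rational(-11, 4)) = Mul(Rational(8, 285), Rational(-11, 4)) = Rational(-22, 285)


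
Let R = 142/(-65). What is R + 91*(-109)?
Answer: -644877/65 ≈ -9921.2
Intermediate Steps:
R = -142/65 (R = 142*(-1/65) = -142/65 ≈ -2.1846)
R + 91*(-109) = -142/65 + 91*(-109) = -142/65 - 9919 = -644877/65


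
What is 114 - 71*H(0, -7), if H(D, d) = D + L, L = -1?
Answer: 185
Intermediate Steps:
H(D, d) = -1 + D (H(D, d) = D - 1 = -1 + D)
114 - 71*H(0, -7) = 114 - 71*(-1 + 0) = 114 - 71*(-1) = 114 + 71 = 185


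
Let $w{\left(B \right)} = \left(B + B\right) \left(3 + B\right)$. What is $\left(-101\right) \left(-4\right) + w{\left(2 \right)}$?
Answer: $424$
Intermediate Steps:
$w{\left(B \right)} = 2 B \left(3 + B\right)$
$\left(-101\right) \left(-4\right) + w{\left(2 \right)} = \left(-101\right) \left(-4\right) + 2 \cdot 2 \left(3 + 2\right) = 404 + 2 \cdot 2 \cdot 5 = 404 + 20 = 424$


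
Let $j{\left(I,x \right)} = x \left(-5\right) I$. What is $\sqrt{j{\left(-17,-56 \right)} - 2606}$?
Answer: $i \sqrt{7366} \approx 85.825 i$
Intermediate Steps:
$j{\left(I,x \right)} = - 5 I x$ ($j{\left(I,x \right)} = - 5 x I = - 5 I x$)
$\sqrt{j{\left(-17,-56 \right)} - 2606} = \sqrt{\left(-5\right) \left(-17\right) \left(-56\right) - 2606} = \sqrt{-4760 - 2606} = \sqrt{-7366} = i \sqrt{7366}$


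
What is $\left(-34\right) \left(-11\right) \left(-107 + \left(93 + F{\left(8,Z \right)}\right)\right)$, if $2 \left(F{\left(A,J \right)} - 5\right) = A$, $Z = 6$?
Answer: $-1870$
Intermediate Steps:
$F{\left(A,J \right)} = 5 + \frac{A}{2}$
$\left(-34\right) \left(-11\right) \left(-107 + \left(93 + F{\left(8,Z \right)}\right)\right) = \left(-34\right) \left(-11\right) \left(-107 + \left(93 + \left(5 + \frac{1}{2} \cdot 8\right)\right)\right) = 374 \left(-107 + \left(93 + \left(5 + 4\right)\right)\right) = 374 \left(-107 + \left(93 + 9\right)\right) = 374 \left(-107 + 102\right) = 374 \left(-5\right) = -1870$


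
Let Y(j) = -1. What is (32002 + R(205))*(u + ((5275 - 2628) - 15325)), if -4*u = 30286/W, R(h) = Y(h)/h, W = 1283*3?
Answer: -213454687122761/526030 ≈ -4.0578e+8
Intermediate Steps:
W = 3849
R(h) = -1/h
u = -15143/7698 (u = -15143/(2*3849) = -1/4*30286/3849 = -15143/7698 ≈ -1.9671)
(32002 + R(205))*(u + ((5275 - 2628) - 15325)) = (32002 - 1/205)*(-15143/7698 + ((5275 - 2628) - 15325)) = (32002 - 1*1/205)*(-15143/7698 + (2647 - 15325)) = (32002 - 1/205)*(-15143/7698 - 12678) = (6560409/205)*(-97610387/7698) = -213454687122761/526030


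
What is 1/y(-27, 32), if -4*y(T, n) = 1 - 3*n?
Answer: 4/95 ≈ 0.042105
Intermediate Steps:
y(T, n) = -¼ + 3*n/4 (y(T, n) = -(1 - 3*n)/4 = -¼ + 3*n/4)
1/y(-27, 32) = 1/(-¼ + (¾)*32) = 1/(-¼ + 24) = 1/(95/4) = 4/95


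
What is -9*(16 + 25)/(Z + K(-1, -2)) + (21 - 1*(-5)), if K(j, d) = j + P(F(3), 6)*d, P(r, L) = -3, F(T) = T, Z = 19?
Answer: 85/8 ≈ 10.625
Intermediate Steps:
K(j, d) = j - 3*d
-9*(16 + 25)/(Z + K(-1, -2)) + (21 - 1*(-5)) = -9*(16 + 25)/(19 + (-1 - 3*(-2))) + (21 - 1*(-5)) = -369/(19 + (-1 + 6)) + (21 + 5) = -369/(19 + 5) + 26 = -369/24 + 26 = -9*41/24 + 26 = -123/8 + 26 = 85/8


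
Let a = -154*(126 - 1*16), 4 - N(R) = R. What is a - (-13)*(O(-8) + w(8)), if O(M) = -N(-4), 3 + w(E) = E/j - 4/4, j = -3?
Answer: -51392/3 ≈ -17131.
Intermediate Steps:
N(R) = 4 - R
w(E) = -4 - E/3 (w(E) = -3 + (E/(-3) - 4/4) = -3 + (E*(-⅓) - 4*¼) = -3 + (-E/3 - 1) = -3 + (-1 - E/3) = -4 - E/3)
O(M) = -8 (O(M) = -(4 - 1*(-4)) = -(4 + 4) = -1*8 = -8)
a = -16940 (a = -154*(126 - 16) = -154*110 = -16940)
a - (-13)*(O(-8) + w(8)) = -16940 - (-13)*(-8 + (-4 - ⅓*8)) = -16940 - (-13)*(-8 + (-4 - 8/3)) = -16940 - (-13)*(-8 - 20/3) = -16940 - (-13)*(-44)/3 = -16940 - 1*572/3 = -16940 - 572/3 = -51392/3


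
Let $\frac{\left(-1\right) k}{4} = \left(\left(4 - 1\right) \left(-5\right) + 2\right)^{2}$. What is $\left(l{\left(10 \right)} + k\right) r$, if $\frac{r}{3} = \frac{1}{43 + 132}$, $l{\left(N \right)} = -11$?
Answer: $- \frac{2061}{175} \approx -11.777$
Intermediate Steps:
$r = \frac{3}{175}$ ($r = \frac{3}{43 + 132} = \frac{3}{175} \approx 0.017143$)
$k = -676$ ($k = - 4 \left(\left(4 - 1\right) \left(-5\right) + 2\right)^{2} = - 4 \left(3 \left(-5\right) + 2\right)^{2} = - 4 \left(-15 + 2\right)^{2} = - 4 \left(-13\right)^{2} = \left(-4\right) 169 = -676$)
$\left(l{\left(10 \right)} + k\right) r = \left(-11 - 676\right) \frac{3}{175} = \left(-687\right) \frac{3}{175} = - \frac{2061}{175}$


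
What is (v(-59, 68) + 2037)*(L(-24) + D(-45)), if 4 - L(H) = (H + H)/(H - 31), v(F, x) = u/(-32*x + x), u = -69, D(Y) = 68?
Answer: 839919114/5797 ≈ 1.4489e+5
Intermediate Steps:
v(F, x) = 69/(31*x) (v(F, x) = -69/(-32*x + x) = -69*(-1/(31*x)) = -(-69)/(31*x) = 69/(31*x))
L(H) = 4 - 2*H/(-31 + H) (L(H) = 4 - (H + H)/(H - 31) = 4 - 2*H/(-31 + H))
(v(-59, 68) + 2037)*(L(-24) + D(-45)) = ((69/31)/68 + 2037)*(2*(-62 - 24)/(-31 - 24) + 68) = ((69/31)*(1/68) + 2037)*(2*(-86)/(-55) + 68) = (69/2108 + 2037)*(2*(-1/55)*(-86) + 68) = 4294065*(172/55 + 68)/2108 = (4294065/2108)*(3912/55) = 839919114/5797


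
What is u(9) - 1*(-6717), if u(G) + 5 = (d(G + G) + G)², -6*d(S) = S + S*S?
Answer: 9016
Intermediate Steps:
d(S) = -S/6 - S²/6 (d(S) = -(S + S*S)/6 = -(S + S²)/6 = -S/6 - S²/6)
u(G) = -5 + (G - G*(1 + 2*G)/3)² (u(G) = -5 + (-(G + G)*(1 + (G + G))/6 + G)² = -5 + (-2*G*(1 + 2*G)/6 + G)² = -5 + (-G*(1 + 2*G)/3 + G)² = -5 + (G - G*(1 + 2*G)/3)²)
u(9) - 1*(-6717) = (-5 + (4/9)*9²*(-1 + 9)²) - 1*(-6717) = (-5 + (4/9)*81*8²) + 6717 = (-5 + (4/9)*81*64) + 6717 = (-5 + 2304) + 6717 = 2299 + 6717 = 9016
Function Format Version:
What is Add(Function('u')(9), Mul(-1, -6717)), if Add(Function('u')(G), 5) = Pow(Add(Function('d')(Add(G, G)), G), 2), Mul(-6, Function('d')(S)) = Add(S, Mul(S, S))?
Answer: 9016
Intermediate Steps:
Function('d')(S) = Add(Mul(Rational(-1, 6), S), Mul(Rational(-1, 6), Pow(S, 2))) (Function('d')(S) = Mul(Rational(-1, 6), Add(S, Mul(S, S))) = Mul(Rational(-1, 6), Add(S, Pow(S, 2))) = Add(Mul(Rational(-1, 6), S), Mul(Rational(-1, 6), Pow(S, 2))))
Function('u')(G) = Add(-5, Pow(Add(G, Mul(Rational(-1, 3), G, Add(1, Mul(2, G)))), 2)) (Function('u')(G) = Add(-5, Pow(Add(Mul(Rational(-1, 6), Add(G, G), Add(1, Add(G, G))), G), 2)) = Add(-5, Pow(Add(Mul(Rational(-1, 6), Mul(2, G), Add(1, Mul(2, G))), G), 2)) = Add(-5, Pow(Add(Mul(Rational(-1, 3), G, Add(1, Mul(2, G))), G), 2)) = Add(-5, Pow(Add(G, Mul(Rational(-1, 3), G, Add(1, Mul(2, G)))), 2)))
Add(Function('u')(9), Mul(-1, -6717)) = Add(Add(-5, Mul(Rational(4, 9), Pow(9, 2), Pow(Add(-1, 9), 2))), Mul(-1, -6717)) = Add(Add(-5, Mul(Rational(4, 9), 81, Pow(8, 2))), 6717) = Add(Add(-5, Mul(Rational(4, 9), 81, 64)), 6717) = Add(Add(-5, 2304), 6717) = Add(2299, 6717) = 9016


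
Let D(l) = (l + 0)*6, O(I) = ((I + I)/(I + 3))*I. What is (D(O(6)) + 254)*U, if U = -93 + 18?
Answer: -22650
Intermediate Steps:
O(I) = 2*I²/(3 + I) (O(I) = ((2*I)/(3 + I))*I = (2*I/(3 + I))*I = 2*I²/(3 + I))
D(l) = 6*l (D(l) = l*6 = 6*l)
U = -75
(D(O(6)) + 254)*U = (6*(2*6²/(3 + 6)) + 254)*(-75) = (6*(2*36/9) + 254)*(-75) = (6*(2*36*(⅑)) + 254)*(-75) = (6*8 + 254)*(-75) = (48 + 254)*(-75) = 302*(-75) = -22650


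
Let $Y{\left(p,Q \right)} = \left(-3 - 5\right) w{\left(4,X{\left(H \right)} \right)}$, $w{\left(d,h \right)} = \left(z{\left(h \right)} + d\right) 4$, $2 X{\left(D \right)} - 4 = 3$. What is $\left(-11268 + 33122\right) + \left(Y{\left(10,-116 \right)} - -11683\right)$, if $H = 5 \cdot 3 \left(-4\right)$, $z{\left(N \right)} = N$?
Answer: $33297$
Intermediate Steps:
$H = -60$ ($H = 15 \left(-4\right) = -60$)
$X{\left(D \right)} = \frac{7}{2}$ ($X{\left(D \right)} = 2 + \frac{1}{2} \cdot 3 = 2 + \frac{3}{2} = \frac{7}{2}$)
$w{\left(d,h \right)} = 4 d + 4 h$ ($w{\left(d,h \right)} = \left(h + d\right) 4 = \left(d + h\right) 4 = 4 d + 4 h$)
$Y{\left(p,Q \right)} = -240$ ($Y{\left(p,Q \right)} = \left(-3 - 5\right) \left(4 \cdot 4 + 4 \cdot \frac{7}{2}\right) = - 8 \left(16 + 14\right) = \left(-8\right) 30 = -240$)
$\left(-11268 + 33122\right) + \left(Y{\left(10,-116 \right)} - -11683\right) = \left(-11268 + 33122\right) - -11443 = 21854 + \left(-240 + 11683\right) = 21854 + 11443 = 33297$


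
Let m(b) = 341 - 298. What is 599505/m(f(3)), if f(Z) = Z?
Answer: 599505/43 ≈ 13942.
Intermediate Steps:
m(b) = 43
599505/m(f(3)) = 599505/43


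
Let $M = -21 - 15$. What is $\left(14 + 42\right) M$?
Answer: $-2016$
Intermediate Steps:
$M = -36$
$\left(14 + 42\right) M = \left(14 + 42\right) \left(-36\right) = 56 \left(-36\right) = -2016$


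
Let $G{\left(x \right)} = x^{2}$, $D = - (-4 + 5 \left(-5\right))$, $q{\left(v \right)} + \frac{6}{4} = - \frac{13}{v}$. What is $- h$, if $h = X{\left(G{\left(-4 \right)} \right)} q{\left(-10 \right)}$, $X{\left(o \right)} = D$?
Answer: $\frac{29}{5} \approx 5.8$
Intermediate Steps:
$q{\left(v \right)} = - \frac{3}{2} - \frac{13}{v}$
$D = 29$ ($D = - (-4 - 25) = \left(-1\right) \left(-29\right) = 29$)
$X{\left(o \right)} = 29$
$h = - \frac{29}{5}$ ($h = 29 \left(- \frac{3}{2} - \frac{13}{-10}\right) = 29 \left(- \frac{3}{2} - - \frac{13}{10}\right) = 29 \left(- \frac{3}{2} + \frac{13}{10}\right) = 29 \left(- \frac{1}{5}\right) = - \frac{29}{5} \approx -5.8$)
$- h = \left(-1\right) \left(- \frac{29}{5}\right) = \frac{29}{5}$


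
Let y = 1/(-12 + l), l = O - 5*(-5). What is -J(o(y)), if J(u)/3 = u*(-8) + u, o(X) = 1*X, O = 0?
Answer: 21/13 ≈ 1.6154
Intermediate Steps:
l = 25 (l = 0 - 5*(-5) = 0 + 25 = 25)
y = 1/13 (y = 1/(-12 + 25) = 1/13 ≈ 0.076923)
o(X) = X
J(u) = -21*u (J(u) = 3*(u*(-8) + u) = 3*(-8*u + u) = 3*(-7*u) = -21*u)
-J(o(y)) = -(-21)/13 = -1*(-21/13) = 21/13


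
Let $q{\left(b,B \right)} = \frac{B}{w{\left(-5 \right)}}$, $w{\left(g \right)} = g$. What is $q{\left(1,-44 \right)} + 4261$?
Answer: $\frac{21349}{5} \approx 4269.8$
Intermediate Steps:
$q{\left(b,B \right)} = - \frac{B}{5}$ ($q{\left(b,B \right)} = \frac{B}{-5} = B \left(- \frac{1}{5}\right) = - \frac{B}{5}$)
$q{\left(1,-44 \right)} + 4261 = \left(- \frac{1}{5}\right) \left(-44\right) + 4261 = \frac{44}{5} + 4261 = \frac{21349}{5}$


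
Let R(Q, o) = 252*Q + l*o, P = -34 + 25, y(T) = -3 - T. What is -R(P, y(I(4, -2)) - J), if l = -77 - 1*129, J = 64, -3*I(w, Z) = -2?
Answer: -35014/3 ≈ -11671.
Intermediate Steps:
I(w, Z) = ⅔ (I(w, Z) = -⅓*(-2) = ⅔)
l = -206 (l = -77 - 129 = -206)
P = -9
R(Q, o) = -206*o + 252*Q (R(Q, o) = 252*Q - 206*o = -206*o + 252*Q)
-R(P, y(I(4, -2)) - J) = -(-206*((-3 - 1*⅔) - 1*64) + 252*(-9)) = -(-206*((-3 - ⅔) - 64) - 2268) = -(-206*(-11/3 - 64) - 2268) = -(-206*(-203/3) - 2268) = -(41818/3 - 2268) = -1*35014/3 = -35014/3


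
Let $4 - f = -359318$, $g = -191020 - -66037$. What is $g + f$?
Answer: $234339$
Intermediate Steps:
$g = -124983$ ($g = -191020 + 66037 = -124983$)
$f = 359322$ ($f = 4 - -359318 = 4 + 359318 = 359322$)
$g + f = -124983 + 359322 = 234339$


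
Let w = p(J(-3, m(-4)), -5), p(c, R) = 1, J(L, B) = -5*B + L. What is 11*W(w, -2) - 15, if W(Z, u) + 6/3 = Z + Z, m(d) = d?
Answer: -15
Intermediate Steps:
J(L, B) = L - 5*B
w = 1
W(Z, u) = -2 + 2*Z (W(Z, u) = -2 + (Z + Z) = -2 + 2*Z)
11*W(w, -2) - 15 = 11*(-2 + 2*1) - 15 = 11*(-2 + 2) - 15 = 11*0 - 15 = 0 - 15 = -15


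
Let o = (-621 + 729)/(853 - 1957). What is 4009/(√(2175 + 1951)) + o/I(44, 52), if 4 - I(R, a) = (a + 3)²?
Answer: 3/92644 + 4009*√4126/4126 ≈ 62.413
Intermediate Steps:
o = -9/92 (o = 108/(-1104) = 108*(-1/1104) = -9/92 ≈ -0.097826)
I(R, a) = 4 - (3 + a)² (I(R, a) = 4 - (a + 3)² = 4 - (3 + a)²)
4009/(√(2175 + 1951)) + o/I(44, 52) = 4009/(√(2175 + 1951)) - 9/(92*(4 - (3 + 52)²)) = 4009/(√4126) - 9/(92*(4 - 1*55²)) = 4009*(√4126/4126) - 9/(92*(4 - 1*3025)) = 4009*√4126/4126 - 9/(92*(4 - 3025)) = 4009*√4126/4126 - 9/92/(-3021) = 4009*√4126/4126 - 9/92*(-1/3021) = 4009*√4126/4126 + 3/92644 = 3/92644 + 4009*√4126/4126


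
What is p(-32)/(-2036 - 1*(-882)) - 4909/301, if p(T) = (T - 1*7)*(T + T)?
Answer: -3208141/173677 ≈ -18.472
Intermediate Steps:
p(T) = 2*T*(-7 + T) (p(T) = (T - 7)*(2*T) = (-7 + T)*(2*T) = 2*T*(-7 + T))
p(-32)/(-2036 - 1*(-882)) - 4909/301 = (2*(-32)*(-7 - 32))/(-2036 - 1*(-882)) - 4909/301 = (2*(-32)*(-39))/(-2036 + 882) - 4909*1/301 = 2496/(-1154) - 4909/301 = 2496*(-1/1154) - 4909/301 = -1248/577 - 4909/301 = -3208141/173677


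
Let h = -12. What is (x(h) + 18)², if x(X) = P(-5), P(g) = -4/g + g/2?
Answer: 26569/100 ≈ 265.69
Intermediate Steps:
P(g) = g/2 - 4/g (P(g) = -4/g + g*(½) = -4/g + g/2 = g/2 - 4/g)
x(X) = -17/10 (x(X) = (½)*(-5) - 4/(-5) = -5/2 - 4*(-⅕) = -5/2 + ⅘ = -17/10)
(x(h) + 18)² = (-17/10 + 18)² = (163/10)² = 26569/100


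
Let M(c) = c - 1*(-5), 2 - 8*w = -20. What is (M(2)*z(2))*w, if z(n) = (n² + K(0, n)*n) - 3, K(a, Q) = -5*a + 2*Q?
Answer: 693/4 ≈ 173.25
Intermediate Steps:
w = 11/4 (w = ¼ - ⅛*(-20) = ¼ + 5/2 = 11/4 ≈ 2.7500)
M(c) = 5 + c (M(c) = c + 5 = 5 + c)
z(n) = -3 + 3*n² (z(n) = (n² + (-5*0 + 2*n)*n) - 3 = (n² + (0 + 2*n)*n) - 3 = (n² + (2*n)*n) - 3 = (n² + 2*n²) - 3 = 3*n² - 3 = -3 + 3*n²)
(M(2)*z(2))*w = ((5 + 2)*(-3 + 3*2²))*(11/4) = (7*(-3 + 3*4))*(11/4) = (7*(-3 + 12))*(11/4) = (7*9)*(11/4) = 63*(11/4) = 693/4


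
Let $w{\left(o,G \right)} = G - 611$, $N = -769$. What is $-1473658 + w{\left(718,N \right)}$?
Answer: $-1475038$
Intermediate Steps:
$w{\left(o,G \right)} = -611 + G$
$-1473658 + w{\left(718,N \right)} = -1473658 - 1380 = -1475038$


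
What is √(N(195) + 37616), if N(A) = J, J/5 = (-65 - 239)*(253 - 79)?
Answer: 4*I*√14179 ≈ 476.3*I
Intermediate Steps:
J = -264480 (J = 5*((-65 - 239)*(253 - 79)) = 5*(-304*174) = 5*(-52896) = -264480)
N(A) = -264480
√(N(195) + 37616) = √(-264480 + 37616) = √(-226864) = 4*I*√14179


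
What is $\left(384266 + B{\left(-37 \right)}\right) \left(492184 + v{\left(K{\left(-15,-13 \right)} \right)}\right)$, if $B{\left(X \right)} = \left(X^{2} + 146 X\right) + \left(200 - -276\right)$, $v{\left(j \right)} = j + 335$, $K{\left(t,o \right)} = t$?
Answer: $187500705336$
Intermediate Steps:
$v{\left(j \right)} = 335 + j$
$B{\left(X \right)} = 476 + X^{2} + 146 X$ ($B{\left(X \right)} = \left(X^{2} + 146 X\right) + \left(200 + 276\right) = \left(X^{2} + 146 X\right) + 476 = 476 + X^{2} + 146 X$)
$\left(384266 + B{\left(-37 \right)}\right) \left(492184 + v{\left(K{\left(-15,-13 \right)} \right)}\right) = \left(384266 + \left(476 + \left(-37\right)^{2} + 146 \left(-37\right)\right)\right) \left(492184 + \left(335 - 15\right)\right) = \left(384266 + \left(476 + 1369 - 5402\right)\right) \left(492184 + 320\right) = \left(384266 - 3557\right) 492504 = 380709 \cdot 492504 = 187500705336$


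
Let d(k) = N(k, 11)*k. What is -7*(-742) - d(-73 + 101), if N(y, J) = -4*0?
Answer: 5194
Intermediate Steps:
N(y, J) = 0
d(k) = 0 (d(k) = 0*k = 0)
-7*(-742) - d(-73 + 101) = -7*(-742) - 1*0 = 5194 + 0 = 5194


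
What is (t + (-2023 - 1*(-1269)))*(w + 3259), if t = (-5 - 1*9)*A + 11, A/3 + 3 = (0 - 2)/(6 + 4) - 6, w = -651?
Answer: -4650064/5 ≈ -9.3001e+5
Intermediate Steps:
A = -138/5 (A = -9 + 3*((0 - 2)/(6 + 4) - 6) = -9 + 3*(-2/10 - 6) = -9 + 3*(-2*⅒ - 6) = -9 + 3*(-⅕ - 6) = -9 + 3*(-31/5) = -9 - 93/5 = -138/5 ≈ -27.600)
t = 1987/5 (t = (-5 - 1*9)*(-138/5) + 11 = (-5 - 9)*(-138/5) + 11 = -14*(-138/5) + 11 = 1932/5 + 11 = 1987/5 ≈ 397.40)
(t + (-2023 - 1*(-1269)))*(w + 3259) = (1987/5 + (-2023 - 1*(-1269)))*(-651 + 3259) = (1987/5 + (-2023 + 1269))*2608 = (1987/5 - 754)*2608 = -1783/5*2608 = -4650064/5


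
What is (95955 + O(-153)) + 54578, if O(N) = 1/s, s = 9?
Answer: 1354798/9 ≈ 1.5053e+5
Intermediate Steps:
O(N) = ⅑ (O(N) = 1/9 = ⅑)
(95955 + O(-153)) + 54578 = (95955 + ⅑) + 54578 = 863596/9 + 54578 = 1354798/9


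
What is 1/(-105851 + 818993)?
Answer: 1/713142 ≈ 1.4022e-6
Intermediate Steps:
1/(-105851 + 818993) = 1/713142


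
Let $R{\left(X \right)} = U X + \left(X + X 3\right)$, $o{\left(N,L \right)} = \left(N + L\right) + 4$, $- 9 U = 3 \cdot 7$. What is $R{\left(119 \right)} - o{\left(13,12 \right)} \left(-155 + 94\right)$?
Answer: $\frac{5902}{3} \approx 1967.3$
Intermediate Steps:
$U = - \frac{7}{3}$ ($U = - \frac{3 \cdot 7}{9} = \left(- \frac{1}{9}\right) 21 = - \frac{7}{3} \approx -2.3333$)
$o{\left(N,L \right)} = 4 + L + N$ ($o{\left(N,L \right)} = \left(L + N\right) + 4 = 4 + L + N$)
$R{\left(X \right)} = \frac{5 X}{3}$ ($R{\left(X \right)} = - \frac{7 X}{3} + \left(X + X 3\right) = - \frac{7 X}{3} + \left(X + 3 X\right) = - \frac{7 X}{3} + 4 X = \frac{5 X}{3}$)
$R{\left(119 \right)} - o{\left(13,12 \right)} \left(-155 + 94\right) = \frac{5}{3} \cdot 119 - \left(4 + 12 + 13\right) \left(-155 + 94\right) = \frac{595}{3} - 29 \left(-61\right) = \frac{595}{3} - -1769 = \frac{595}{3} + 1769 = \frac{5902}{3}$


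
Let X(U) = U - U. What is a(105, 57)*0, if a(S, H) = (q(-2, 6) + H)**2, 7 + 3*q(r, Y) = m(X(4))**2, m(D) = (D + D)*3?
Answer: 0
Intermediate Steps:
X(U) = 0
m(D) = 6*D (m(D) = (2*D)*3 = 6*D)
q(r, Y) = -7/3 (q(r, Y) = -7/3 + (6*0)**2/3 = -7/3 + (1/3)*0**2 = -7/3 + (1/3)*0 = -7/3 + 0 = -7/3)
a(S, H) = (-7/3 + H)**2
a(105, 57)*0 = ((-7 + 3*57)**2/9)*0 = ((-7 + 171)**2/9)*0 = ((1/9)*164**2)*0 = ((1/9)*26896)*0 = (26896/9)*0 = 0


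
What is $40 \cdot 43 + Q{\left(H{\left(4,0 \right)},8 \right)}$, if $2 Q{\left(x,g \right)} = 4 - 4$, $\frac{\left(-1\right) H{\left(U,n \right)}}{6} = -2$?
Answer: $1720$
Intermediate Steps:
$H{\left(U,n \right)} = 12$ ($H{\left(U,n \right)} = \left(-6\right) \left(-2\right) = 12$)
$Q{\left(x,g \right)} = 0$ ($Q{\left(x,g \right)} = \frac{4 - 4}{2} = \frac{1}{2} \cdot 0 = 0$)
$40 \cdot 43 + Q{\left(H{\left(4,0 \right)},8 \right)} = 40 \cdot 43 + 0 = 1720 + 0 = 1720$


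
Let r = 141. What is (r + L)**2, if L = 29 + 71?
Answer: 58081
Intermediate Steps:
L = 100
(r + L)**2 = (141 + 100)**2 = 241**2 = 58081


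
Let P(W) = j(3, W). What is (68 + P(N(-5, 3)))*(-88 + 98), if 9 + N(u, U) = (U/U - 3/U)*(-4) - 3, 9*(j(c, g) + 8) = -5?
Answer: 5350/9 ≈ 594.44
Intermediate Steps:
j(c, g) = -77/9 (j(c, g) = -8 + (⅑)*(-5) = -8 - 5/9 = -77/9)
N(u, U) = -16 + 12/U (N(u, U) = -9 + ((U/U - 3/U)*(-4) - 3) = -9 + ((1 - 3/U)*(-4) - 3) = -9 + ((-4 + 12/U) - 3) = -9 + (-7 + 12/U) = -16 + 12/U)
P(W) = -77/9
(68 + P(N(-5, 3)))*(-88 + 98) = (68 - 77/9)*(-88 + 98) = (535/9)*10 = 5350/9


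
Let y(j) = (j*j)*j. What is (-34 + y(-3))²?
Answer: 3721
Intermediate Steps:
y(j) = j³ (y(j) = j²*j = j³)
(-34 + y(-3))² = (-34 + (-3)³)² = (-34 - 27)² = (-61)² = 3721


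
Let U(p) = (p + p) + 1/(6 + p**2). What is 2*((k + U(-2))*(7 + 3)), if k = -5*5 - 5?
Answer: -678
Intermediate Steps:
k = -30 (k = -1*25 - 5 = -25 - 5 = -30)
U(p) = 1/(6 + p**2) + 2*p (U(p) = 2*p + 1/(6 + p**2) = 1/(6 + p**2) + 2*p)
2*((k + U(-2))*(7 + 3)) = 2*((-30 + (1 + 2*(-2)**3 + 12*(-2))/(6 + (-2)**2))*(7 + 3)) = 2*((-30 + (1 + 2*(-8) - 24)/(6 + 4))*10) = 2*((-30 + (1 - 16 - 24)/10)*10) = 2*((-30 + (1/10)*(-39))*10) = 2*((-30 - 39/10)*10) = 2*(-339/10*10) = 2*(-339) = -678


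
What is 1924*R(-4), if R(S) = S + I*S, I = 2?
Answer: -23088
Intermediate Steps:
R(S) = 3*S (R(S) = S + 2*S = 3*S)
1924*R(-4) = 1924*(3*(-4)) = 1924*(-12) = -23088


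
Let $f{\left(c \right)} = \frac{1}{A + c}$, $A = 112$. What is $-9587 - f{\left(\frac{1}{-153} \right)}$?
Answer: $- \frac{164273398}{17135} \approx -9587.0$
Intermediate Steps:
$f{\left(c \right)} = \frac{1}{112 + c}$
$-9587 - f{\left(\frac{1}{-153} \right)} = -9587 - \frac{1}{112 + \frac{1}{-153}} = -9587 - \frac{1}{112 - \frac{1}{153}} = -9587 - \frac{1}{\frac{17135}{153}} = -9587 - \frac{153}{17135} = - \frac{164273398}{17135}$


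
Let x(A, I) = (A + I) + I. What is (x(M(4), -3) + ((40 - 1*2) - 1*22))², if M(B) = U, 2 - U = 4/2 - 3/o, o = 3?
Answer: 121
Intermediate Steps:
U = 1 (U = 2 - (4/2 - 3/3) = 2 - (4*(½) - 3*⅓) = 2 - (2 - 1) = 2 - 1*1 = 2 - 1 = 1)
M(B) = 1
x(A, I) = A + 2*I
(x(M(4), -3) + ((40 - 1*2) - 1*22))² = ((1 + 2*(-3)) + ((40 - 1*2) - 1*22))² = ((1 - 6) + ((40 - 2) - 22))² = (-5 + (38 - 22))² = (-5 + 16)² = 11² = 121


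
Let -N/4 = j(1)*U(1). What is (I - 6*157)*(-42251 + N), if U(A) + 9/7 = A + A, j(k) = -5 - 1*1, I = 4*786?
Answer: -650992674/7 ≈ -9.2999e+7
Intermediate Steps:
I = 3144
j(k) = -6 (j(k) = -5 - 1 = -6)
U(A) = -9/7 + 2*A (U(A) = -9/7 + (A + A) = -9/7 + 2*A)
N = 120/7 (N = -(-24)*(-9/7 + 2*1) = -(-24)*(-9/7 + 2) = -(-24)*5/7 = -4*(-30/7) = 120/7 ≈ 17.143)
(I - 6*157)*(-42251 + N) = (3144 - 6*157)*(-42251 + 120/7) = (3144 - 942)*(-295637/7) = 2202*(-295637/7) = -650992674/7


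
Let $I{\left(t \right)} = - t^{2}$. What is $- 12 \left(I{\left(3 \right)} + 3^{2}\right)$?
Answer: $0$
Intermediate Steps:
$- 12 \left(I{\left(3 \right)} + 3^{2}\right) = - 12 \left(- 3^{2} + 3^{2}\right) = - 12 \left(\left(-1\right) 9 + 9\right) = - 12 \left(-9 + 9\right) = \left(-12\right) 0 = 0$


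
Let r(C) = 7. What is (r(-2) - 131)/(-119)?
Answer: 124/119 ≈ 1.0420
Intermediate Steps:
(r(-2) - 131)/(-119) = (7 - 131)/(-119) = -1/119*(-124) = 124/119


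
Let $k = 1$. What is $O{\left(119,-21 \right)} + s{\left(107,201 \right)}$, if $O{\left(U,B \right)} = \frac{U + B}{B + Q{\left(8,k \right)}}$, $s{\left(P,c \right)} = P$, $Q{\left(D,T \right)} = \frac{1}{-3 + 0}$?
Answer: $\frac{3277}{32} \approx 102.41$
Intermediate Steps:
$Q{\left(D,T \right)} = - \frac{1}{3}$ ($Q{\left(D,T \right)} = \frac{1}{-3} = - \frac{1}{3}$)
$O{\left(U,B \right)} = \frac{B + U}{- \frac{1}{3} + B}$ ($O{\left(U,B \right)} = \frac{U + B}{B - \frac{1}{3}} = \frac{B + U}{- \frac{1}{3} + B}$)
$O{\left(119,-21 \right)} + s{\left(107,201 \right)} = \frac{3 \left(-21 + 119\right)}{-1 + 3 \left(-21\right)} + 107 = 3 \frac{1}{-1 - 63} \cdot 98 + 107 = 3 \frac{1}{-64} \cdot 98 + 107 = 3 \left(- \frac{1}{64}\right) 98 + 107 = - \frac{147}{32} + 107 = \frac{3277}{32}$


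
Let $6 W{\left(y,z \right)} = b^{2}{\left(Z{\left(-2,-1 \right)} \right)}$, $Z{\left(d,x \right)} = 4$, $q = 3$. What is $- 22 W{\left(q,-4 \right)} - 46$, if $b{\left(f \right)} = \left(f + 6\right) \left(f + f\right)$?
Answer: $- \frac{70538}{3} \approx -23513.0$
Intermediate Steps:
$b{\left(f \right)} = 2 f \left(6 + f\right)$ ($b{\left(f \right)} = \left(6 + f\right) 2 f = 2 f \left(6 + f\right)$)
$W{\left(y,z \right)} = \frac{3200}{3}$ ($W{\left(y,z \right)} = \frac{\left(2 \cdot 4 \left(6 + 4\right)\right)^{2}}{6} = \frac{\left(2 \cdot 4 \cdot 10\right)^{2}}{6} = \frac{80^{2}}{6} = \frac{1}{6} \cdot 6400 = \frac{3200}{3}$)
$- 22 W{\left(q,-4 \right)} - 46 = \left(-22\right) \frac{3200}{3} - 46 = - \frac{70400}{3} - 46 = - \frac{70538}{3}$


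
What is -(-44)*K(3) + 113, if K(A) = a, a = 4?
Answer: 289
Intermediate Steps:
K(A) = 4
-(-44)*K(3) + 113 = -(-44)*4 + 113 = -44*(-4) + 113 = 176 + 113 = 289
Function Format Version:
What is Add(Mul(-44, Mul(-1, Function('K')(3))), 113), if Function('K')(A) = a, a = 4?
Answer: 289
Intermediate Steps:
Function('K')(A) = 4
Add(Mul(-44, Mul(-1, Function('K')(3))), 113) = Add(Mul(-44, Mul(-1, 4)), 113) = Add(Mul(-44, -4), 113) = Add(176, 113) = 289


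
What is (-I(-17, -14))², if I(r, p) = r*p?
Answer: 56644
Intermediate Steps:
I(r, p) = p*r
(-I(-17, -14))² = (-(-14)*(-17))² = (-1*238)² = (-238)² = 56644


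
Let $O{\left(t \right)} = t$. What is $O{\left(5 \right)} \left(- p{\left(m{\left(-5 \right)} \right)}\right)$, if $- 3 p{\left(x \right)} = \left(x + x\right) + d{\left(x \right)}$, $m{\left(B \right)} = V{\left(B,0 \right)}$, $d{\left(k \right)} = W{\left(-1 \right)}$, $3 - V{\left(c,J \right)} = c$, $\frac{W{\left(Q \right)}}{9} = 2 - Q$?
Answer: $\frac{215}{3} \approx 71.667$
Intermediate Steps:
$W{\left(Q \right)} = 18 - 9 Q$ ($W{\left(Q \right)} = 9 \left(2 - Q\right) = 18 - 9 Q$)
$V{\left(c,J \right)} = 3 - c$
$d{\left(k \right)} = 27$ ($d{\left(k \right)} = 18 - -9 = 18 + 9 = 27$)
$m{\left(B \right)} = 3 - B$
$p{\left(x \right)} = -9 - \frac{2 x}{3}$ ($p{\left(x \right)} = - \frac{\left(x + x\right) + 27}{3} = - \frac{2 x + 27}{3} = - \frac{27 + 2 x}{3} = -9 - \frac{2 x}{3}$)
$O{\left(5 \right)} \left(- p{\left(m{\left(-5 \right)} \right)}\right) = 5 \left(- (-9 - \frac{2 \left(3 - -5\right)}{3})\right) = 5 \left(- (-9 - \frac{2 \left(3 + 5\right)}{3})\right) = 5 \left(- (-9 - \frac{16}{3})\right) = 5 \left(\left(-1\right) \left(- \frac{43}{3}\right)\right) = 5 \cdot \frac{43}{3} = \frac{215}{3}$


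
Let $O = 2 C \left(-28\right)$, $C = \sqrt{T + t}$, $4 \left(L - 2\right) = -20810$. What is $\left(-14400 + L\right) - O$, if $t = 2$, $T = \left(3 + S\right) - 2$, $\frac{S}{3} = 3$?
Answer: $- \frac{39201}{2} + 112 \sqrt{3} \approx -19407.0$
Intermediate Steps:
$S = 9$ ($S = 3 \cdot 3 = 9$)
$T = 10$ ($T = \left(3 + 9\right) - 2 = 12 - 2 = 10$)
$L = - \frac{10401}{2}$ ($L = 2 + \frac{1}{4} \left(-20810\right) = 2 - \frac{10405}{2} = - \frac{10401}{2} \approx -5200.5$)
$C = 2 \sqrt{3}$ ($C = \sqrt{10 + 2} = \sqrt{12} = 2 \sqrt{3} \approx 3.4641$)
$O = - 112 \sqrt{3}$ ($O = 2 \cdot 2 \sqrt{3} \left(-28\right) = 4 \sqrt{3} \left(-28\right) = - 112 \sqrt{3} \approx -193.99$)
$\left(-14400 + L\right) - O = \left(-14400 - \frac{10401}{2}\right) - - 112 \sqrt{3} = - \frac{39201}{2} + 112 \sqrt{3}$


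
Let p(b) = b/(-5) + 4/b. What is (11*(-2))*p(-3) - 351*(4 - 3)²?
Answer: -5023/15 ≈ -334.87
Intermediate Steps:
p(b) = 4/b - b/5 (p(b) = b*(-⅕) + 4/b = -b/5 + 4/b = 4/b - b/5)
(11*(-2))*p(-3) - 351*(4 - 3)² = (11*(-2))*(4/(-3) - ⅕*(-3)) - 351*(4 - 3)² = -22*(4*(-⅓) + ⅗) - 351*1² = -22*(-4/3 + ⅗) - 351*1 = -22*(-11/15) - 351 = 242/15 - 351 = -5023/15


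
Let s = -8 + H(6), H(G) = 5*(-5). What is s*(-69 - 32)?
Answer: 3333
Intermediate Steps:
H(G) = -25
s = -33 (s = -8 - 25 = -33)
s*(-69 - 32) = -33*(-69 - 32) = -33*(-101) = 3333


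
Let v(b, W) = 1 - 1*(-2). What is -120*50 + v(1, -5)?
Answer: -5997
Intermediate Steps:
v(b, W) = 3 (v(b, W) = 1 + 2 = 3)
-120*50 + v(1, -5) = -120*50 + 3 = -6000 + 3 = -5997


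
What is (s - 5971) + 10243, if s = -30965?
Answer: -26693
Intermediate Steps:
(s - 5971) + 10243 = (-30965 - 5971) + 10243 = -36936 + 10243 = -26693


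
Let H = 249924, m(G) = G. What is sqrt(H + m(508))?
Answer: 8*sqrt(3913) ≈ 500.43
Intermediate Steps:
sqrt(H + m(508)) = sqrt(249924 + 508) = sqrt(250432) = 8*sqrt(3913)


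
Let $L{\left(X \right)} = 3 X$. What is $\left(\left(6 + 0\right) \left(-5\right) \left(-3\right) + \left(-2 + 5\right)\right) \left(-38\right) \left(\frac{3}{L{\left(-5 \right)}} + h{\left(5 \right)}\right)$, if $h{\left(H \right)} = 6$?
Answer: $- \frac{102486}{5} \approx -20497.0$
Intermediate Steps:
$\left(\left(6 + 0\right) \left(-5\right) \left(-3\right) + \left(-2 + 5\right)\right) \left(-38\right) \left(\frac{3}{L{\left(-5 \right)}} + h{\left(5 \right)}\right) = \left(\left(6 + 0\right) \left(-5\right) \left(-3\right) + \left(-2 + 5\right)\right) \left(-38\right) \left(\frac{3}{3 \left(-5\right)} + 6\right) = \left(6 \left(-5\right) \left(-3\right) + 3\right) \left(-38\right) \left(\frac{3}{-15} + 6\right) = \left(\left(-30\right) \left(-3\right) + 3\right) \left(-38\right) \left(3 \left(- \frac{1}{15}\right) + 6\right) = \left(90 + 3\right) \left(-38\right) \left(- \frac{1}{5} + 6\right) = 93 \left(-38\right) \frac{29}{5} = \left(-3534\right) \frac{29}{5} = - \frac{102486}{5}$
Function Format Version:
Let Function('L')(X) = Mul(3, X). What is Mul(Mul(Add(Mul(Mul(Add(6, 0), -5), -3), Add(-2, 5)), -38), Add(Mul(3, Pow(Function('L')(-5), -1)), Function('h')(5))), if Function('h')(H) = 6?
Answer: Rational(-102486, 5) ≈ -20497.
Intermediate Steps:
Mul(Mul(Add(Mul(Mul(Add(6, 0), -5), -3), Add(-2, 5)), -38), Add(Mul(3, Pow(Function('L')(-5), -1)), Function('h')(5))) = Mul(Mul(Add(Mul(Mul(Add(6, 0), -5), -3), Add(-2, 5)), -38), Add(Mul(3, Pow(Mul(3, -5), -1)), 6)) = Mul(Mul(Add(Mul(Mul(6, -5), -3), 3), -38), Add(Mul(3, Pow(-15, -1)), 6)) = Mul(Mul(Add(Mul(-30, -3), 3), -38), Add(Mul(3, Rational(-1, 15)), 6)) = Mul(Mul(Add(90, 3), -38), Add(Rational(-1, 5), 6)) = Mul(Mul(93, -38), Rational(29, 5)) = Mul(-3534, Rational(29, 5)) = Rational(-102486, 5)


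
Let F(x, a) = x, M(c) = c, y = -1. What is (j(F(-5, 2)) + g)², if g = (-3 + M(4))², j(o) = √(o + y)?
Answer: (1 + I*√6)² ≈ -5.0 + 4.899*I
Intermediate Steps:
j(o) = √(-1 + o) (j(o) = √(o - 1) = √(-1 + o))
g = 1 (g = (-3 + 4)² = 1² = 1)
(j(F(-5, 2)) + g)² = (√(-1 - 5) + 1)² = (√(-6) + 1)² = (I*√6 + 1)² = (1 + I*√6)²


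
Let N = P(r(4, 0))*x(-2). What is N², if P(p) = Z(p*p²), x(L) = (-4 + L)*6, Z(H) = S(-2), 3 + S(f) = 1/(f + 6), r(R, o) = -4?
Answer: 9801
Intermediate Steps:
S(f) = -3 + 1/(6 + f) (S(f) = -3 + 1/(f + 6) = -3 + 1/(6 + f))
Z(H) = -11/4 (Z(H) = (-17 - 3*(-2))/(6 - 2) = (-17 + 6)/4 = (¼)*(-11) = -11/4)
x(L) = -24 + 6*L
P(p) = -11/4
N = 99 (N = -11*(-24 + 6*(-2))/4 = -11*(-24 - 12)/4 = -11/4*(-36) = 99)
N² = 99² = 9801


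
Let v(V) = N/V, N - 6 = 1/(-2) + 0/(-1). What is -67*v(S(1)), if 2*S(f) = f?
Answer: -737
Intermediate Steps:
N = 11/2 (N = 6 + (1/(-2) + 0/(-1)) = 6 + (1*(-½) + 0*(-1)) = 6 + (-½ + 0) = 6 - ½ = 11/2 ≈ 5.5000)
S(f) = f/2
v(V) = 11/(2*V)
-67*v(S(1)) = -737/(2*((½)*1)) = -737/(2*½) = -737*2/2 = -67*11 = -737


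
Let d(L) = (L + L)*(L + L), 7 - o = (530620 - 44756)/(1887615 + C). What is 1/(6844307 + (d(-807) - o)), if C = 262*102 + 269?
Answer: 239326/2261462275229 ≈ 1.0583e-7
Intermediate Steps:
C = 26993 (C = 26724 + 269 = 26993)
o = 1614549/239326 (o = 7 - (530620 - 44756)/(1887615 + 26993) = 7 - 485864/1914608 = 7 - 1*60733/239326 = 7 - 60733/239326 = 1614549/239326 ≈ 6.7462)
d(L) = 4*L² (d(L) = (2*L)*(2*L) = 4*L²)
1/(6844307 + (d(-807) - o)) = 1/(6844307 + (4*(-807)² - 1*1614549/239326)) = 1/(6844307 + (4*651249 - 1614549/239326)) = 1/(6844307 + (2604996 - 1614549/239326)) = 1/(6844307 + 623441658147/239326) = 1/(2261462275229/239326) = 239326/2261462275229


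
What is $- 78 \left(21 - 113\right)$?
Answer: $7176$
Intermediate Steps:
$- 78 \left(21 - 113\right) = \left(-78\right) \left(-92\right) = 7176$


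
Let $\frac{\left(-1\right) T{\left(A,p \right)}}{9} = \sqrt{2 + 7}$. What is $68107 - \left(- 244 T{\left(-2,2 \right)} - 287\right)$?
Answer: $61806$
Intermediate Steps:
$T{\left(A,p \right)} = -27$ ($T{\left(A,p \right)} = - 9 \sqrt{2 + 7} = - 9 \sqrt{9} = \left(-9\right) 3 = -27$)
$68107 - \left(- 244 T{\left(-2,2 \right)} - 287\right) = 68107 - \left(\left(-244\right) \left(-27\right) - 287\right) = 68107 - \left(6588 - 287\right) = 68107 - 6301 = 61806$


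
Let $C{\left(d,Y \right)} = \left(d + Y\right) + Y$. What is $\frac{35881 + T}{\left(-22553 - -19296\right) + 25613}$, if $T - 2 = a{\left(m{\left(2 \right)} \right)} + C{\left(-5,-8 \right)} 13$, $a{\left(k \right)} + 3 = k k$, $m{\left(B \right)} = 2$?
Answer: $\frac{35611}{22356} \approx 1.5929$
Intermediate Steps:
$C{\left(d,Y \right)} = d + 2 Y$ ($C{\left(d,Y \right)} = \left(Y + d\right) + Y = d + 2 Y$)
$a{\left(k \right)} = -3 + k^{2}$ ($a{\left(k \right)} = -3 + k k = -3 + k^{2}$)
$T = -270$ ($T = 2 - \left(3 - 4 - \left(-5 + 2 \left(-8\right)\right) 13\right) = 2 + \left(\left(-3 + 4\right) + \left(-5 - 16\right) 13\right) = 2 + \left(1 - 273\right) = 2 - 272 = -270$)
$\frac{35881 + T}{\left(-22553 - -19296\right) + 25613} = \frac{35881 - 270}{\left(-22553 - -19296\right) + 25613} = \frac{35611}{\left(-22553 + 19296\right) + 25613} = \frac{35611}{-3257 + 25613} = \frac{35611}{22356}$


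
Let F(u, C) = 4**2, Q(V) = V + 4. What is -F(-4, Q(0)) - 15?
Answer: -31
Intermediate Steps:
Q(V) = 4 + V
F(u, C) = 16
-F(-4, Q(0)) - 15 = -1*16 - 15 = -16 - 15 = -31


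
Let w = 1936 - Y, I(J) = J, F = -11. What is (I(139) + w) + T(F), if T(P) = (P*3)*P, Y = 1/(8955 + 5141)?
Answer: 34366047/14096 ≈ 2438.0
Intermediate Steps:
Y = 1/14096 ≈ 7.0942e-5
T(P) = 3*P² (T(P) = (3*P)*P = 3*P²)
w = 27289855/14096 (w = 1936 - 1*1/14096 = 1936 - 1/14096 = 27289855/14096 ≈ 1936.0)
(I(139) + w) + T(F) = (139 + 27289855/14096) + 3*(-11)² = 29249199/14096 + 3*121 = 29249199/14096 + 363 = 34366047/14096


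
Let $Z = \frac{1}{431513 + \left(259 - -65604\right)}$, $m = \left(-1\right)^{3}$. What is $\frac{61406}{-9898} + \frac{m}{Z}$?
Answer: $- \frac{2461544527}{4949} \approx -4.9738 \cdot 10^{5}$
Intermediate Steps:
$m = -1$
$Z = \frac{1}{497376}$ ($Z = \frac{1}{431513 + \left(259 + 65604\right)} = \frac{1}{431513 + 65863} = \frac{1}{497376} \approx 2.0106 \cdot 10^{-6}$)
$\frac{61406}{-9898} + \frac{m}{Z} = \frac{61406}{-9898} - \frac{1}{\frac{1}{497376}} = 61406 \left(- \frac{1}{9898}\right) - 497376 = - \frac{30703}{4949} - 497376 = - \frac{2461544527}{4949}$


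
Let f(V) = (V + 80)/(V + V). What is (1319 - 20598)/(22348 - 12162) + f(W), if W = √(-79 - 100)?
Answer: -7093/5093 - 40*I*√179/179 ≈ -1.3927 - 2.9897*I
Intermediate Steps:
W = I*√179 (W = √(-179) = I*√179 ≈ 13.379*I)
f(V) = (80 + V)/(2*V) (f(V) = (80 + V)/((2*V)) = (80 + V)*(1/(2*V)) = (80 + V)/(2*V))
(1319 - 20598)/(22348 - 12162) + f(W) = (1319 - 20598)/(22348 - 12162) + (80 + I*√179)/(2*((I*√179))) = -19279/10186 + (-I*√179/179)*(80 + I*√179)/2 = -19279*1/10186 - I*√179*(80 + I*√179)/358 = -19279/10186 - I*√179*(80 + I*√179)/358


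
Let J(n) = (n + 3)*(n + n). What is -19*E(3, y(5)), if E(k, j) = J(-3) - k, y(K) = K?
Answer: 57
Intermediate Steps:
J(n) = 2*n*(3 + n) (J(n) = (3 + n)*(2*n) = 2*n*(3 + n))
E(k, j) = -k (E(k, j) = 2*(-3)*(3 - 3) - k = 2*(-3)*0 - k = 0 - k = -k)
-19*E(3, y(5)) = -(-19)*3 = -19*(-3) = 57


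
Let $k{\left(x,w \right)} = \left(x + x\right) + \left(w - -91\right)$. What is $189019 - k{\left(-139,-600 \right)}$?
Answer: $189806$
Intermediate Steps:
$k{\left(x,w \right)} = 91 + w + 2 x$ ($k{\left(x,w \right)} = 2 x + \left(w + 91\right) = 2 x + \left(91 + w\right) = 91 + w + 2 x$)
$189019 - k{\left(-139,-600 \right)} = 189019 - \left(91 - 600 + 2 \left(-139\right)\right) = 189019 - \left(91 - 600 - 278\right) = 189019 - -787 = 189019 + 787 = 189806$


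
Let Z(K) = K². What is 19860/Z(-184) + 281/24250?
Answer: 61389817/102626000 ≈ 0.59819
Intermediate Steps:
19860/Z(-184) + 281/24250 = 19860/((-184)²) + 281/24250 = 19860/33856 + 281*(1/24250) = 19860*(1/33856) + 281/24250 = 4965/8464 + 281/24250 = 61389817/102626000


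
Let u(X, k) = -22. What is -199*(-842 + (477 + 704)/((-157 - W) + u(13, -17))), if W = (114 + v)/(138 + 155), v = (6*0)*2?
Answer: 8875876605/52561 ≈ 1.6887e+5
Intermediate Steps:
v = 0 (v = 0*2 = 0)
W = 114/293 (W = (114 + 0)/(138 + 155) = 114/293 ≈ 0.38908)
-199*(-842 + (477 + 704)/((-157 - W) + u(13, -17))) = -199*(-842 + (477 + 704)/((-157 - 1*114/293) - 22)) = -199*(-842 + 1181/((-157 - 114/293) - 22)) = -199*(-842 + 1181/(-46115/293 - 22)) = -199*(-842 + 1181/(-52561/293)) = -199*(-842 + 1181*(-293/52561)) = -199*(-842 - 346033/52561) = -199*(-44602395/52561) = 8875876605/52561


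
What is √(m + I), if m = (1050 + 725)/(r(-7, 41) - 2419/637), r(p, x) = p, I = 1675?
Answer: 5*√2858489922/6878 ≈ 38.867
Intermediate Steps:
m = -1130675/6878 (m = (1050 + 725)/(-7 - 2419/637) = 1775/(-7 - 2419*1/637) = 1775/(-7 - 2419/637) = 1775/(-6878/637) = 1775*(-637/6878) = -1130675/6878 ≈ -164.39)
√(m + I) = √(-1130675/6878 + 1675) = √(10389975/6878) = 5*√2858489922/6878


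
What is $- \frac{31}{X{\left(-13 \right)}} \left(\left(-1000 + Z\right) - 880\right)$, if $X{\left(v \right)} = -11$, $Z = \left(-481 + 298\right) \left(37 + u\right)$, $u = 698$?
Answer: $- \frac{4227935}{11} \approx -3.8436 \cdot 10^{5}$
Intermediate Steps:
$Z = -134505$ ($Z = \left(-481 + 298\right) \left(37 + 698\right) = \left(-183\right) 735 = -134505$)
$- \frac{31}{X{\left(-13 \right)}} \left(\left(-1000 + Z\right) - 880\right) = - \frac{31}{-11} \left(\left(-1000 - 134505\right) - 880\right) = \left(-31\right) \left(- \frac{1}{11}\right) \left(-135505 - 880\right) = \frac{31}{11} \left(-136385\right) = - \frac{4227935}{11}$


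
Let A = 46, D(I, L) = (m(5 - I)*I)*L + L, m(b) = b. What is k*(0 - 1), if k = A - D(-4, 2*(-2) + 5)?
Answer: -81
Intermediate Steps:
D(I, L) = L + I*L*(5 - I) (D(I, L) = ((5 - I)*I)*L + L = (I*(5 - I))*L + L = I*L*(5 - I) + L = L + I*L*(5 - I))
k = 81 (k = 46 - (-1)*(2*(-2) + 5)*(-1 - 4*(-5 - 4)) = 46 - (-1)*(-4 + 5)*(-1 - 4*(-9)) = 46 - (-1)*(-1 + 36) = 46 - (-1)*35 = 46 - 1*(-35) = 46 + 35 = 81)
k*(0 - 1) = 81*(0 - 1) = 81*(-1) = -81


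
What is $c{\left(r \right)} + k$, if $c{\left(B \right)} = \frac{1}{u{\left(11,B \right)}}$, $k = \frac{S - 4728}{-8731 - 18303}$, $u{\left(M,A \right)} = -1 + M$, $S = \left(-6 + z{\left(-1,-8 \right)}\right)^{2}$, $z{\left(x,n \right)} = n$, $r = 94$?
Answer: $\frac{36177}{135170} \approx 0.26764$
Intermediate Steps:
$S = 196$ ($S = \left(-6 - 8\right)^{2} = \left(-14\right)^{2} = 196$)
$k = \frac{2266}{13517}$ ($k = \frac{196 - 4728}{-8731 - 18303} = - \frac{4532}{-27034} = \left(-4532\right) \left(- \frac{1}{27034}\right) = \frac{2266}{13517} \approx 0.16764$)
$c{\left(B \right)} = \frac{1}{10}$ ($c{\left(B \right)} = \frac{1}{-1 + 11} = \frac{1}{10}$)
$c{\left(r \right)} + k = \frac{1}{10} + \frac{2266}{13517} = \frac{36177}{135170}$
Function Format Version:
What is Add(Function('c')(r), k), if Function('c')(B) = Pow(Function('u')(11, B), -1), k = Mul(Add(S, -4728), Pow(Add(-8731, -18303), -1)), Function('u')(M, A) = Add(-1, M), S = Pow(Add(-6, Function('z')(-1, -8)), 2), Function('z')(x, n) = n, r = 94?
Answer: Rational(36177, 135170) ≈ 0.26764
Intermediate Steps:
S = 196 (S = Pow(Add(-6, -8), 2) = Pow(-14, 2) = 196)
k = Rational(2266, 13517) (k = Mul(Add(196, -4728), Pow(Add(-8731, -18303), -1)) = Mul(-4532, Pow(-27034, -1)) = Mul(-4532, Rational(-1, 27034)) = Rational(2266, 13517) ≈ 0.16764)
Function('c')(B) = Rational(1, 10) (Function('c')(B) = Pow(Add(-1, 11), -1) = Pow(10, -1) = Rational(1, 10))
Add(Function('c')(r), k) = Add(Rational(1, 10), Rational(2266, 13517)) = Rational(36177, 135170)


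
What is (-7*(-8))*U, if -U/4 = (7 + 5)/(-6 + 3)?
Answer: 896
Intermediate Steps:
U = 16 (U = -4*(7 + 5)/(-6 + 3) = -48/(-3) = -48*(-1)/3 = -4*(-4) = 16)
(-7*(-8))*U = -7*(-8)*16 = 56*16 = 896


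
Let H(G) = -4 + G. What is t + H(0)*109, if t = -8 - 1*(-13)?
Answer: -431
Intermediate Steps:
t = 5 (t = -8 + 13 = 5)
t + H(0)*109 = 5 + (-4 + 0)*109 = 5 - 4*109 = 5 - 436 = -431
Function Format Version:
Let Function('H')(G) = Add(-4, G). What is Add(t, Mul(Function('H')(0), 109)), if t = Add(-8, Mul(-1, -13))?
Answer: -431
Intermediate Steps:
t = 5 (t = Add(-8, 13) = 5)
Add(t, Mul(Function('H')(0), 109)) = Add(5, Mul(Add(-4, 0), 109)) = Add(5, Mul(-4, 109)) = Add(5, -436) = -431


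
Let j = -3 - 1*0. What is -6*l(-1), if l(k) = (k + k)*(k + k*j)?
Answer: 24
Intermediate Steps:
j = -3 (j = -3 + 0 = -3)
l(k) = -4*k² (l(k) = (k + k)*(k + k*(-3)) = (2*k)*(k - 3*k) = (2*k)*(-2*k) = -4*k²)
-6*l(-1) = -(-24)*(-1)² = -(-24) = -6*(-4) = 24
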